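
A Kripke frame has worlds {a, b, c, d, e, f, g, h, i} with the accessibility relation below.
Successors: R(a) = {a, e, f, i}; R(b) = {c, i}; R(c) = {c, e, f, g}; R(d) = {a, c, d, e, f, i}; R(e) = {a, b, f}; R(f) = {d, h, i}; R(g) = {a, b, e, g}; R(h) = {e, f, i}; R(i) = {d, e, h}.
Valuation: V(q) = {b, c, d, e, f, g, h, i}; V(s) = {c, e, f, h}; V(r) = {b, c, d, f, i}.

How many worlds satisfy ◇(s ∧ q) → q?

8

Let φ = ◇(s ∧ q) → q. Evaluate φ at each world:
  a (successors {a, e, f, i}): φ is false.
  b (successors {c, i}): φ is true.
  c (successors {c, e, f, g}): φ is true.
  d (successors {a, c, d, e, f, i}): φ is true.
  e (successors {a, b, f}): φ is true.
  f (successors {d, h, i}): φ is true.
  g (successors {a, b, e, g}): φ is true.
  h (successors {e, f, i}): φ is true.
  i (successors {d, e, h}): φ is true.
For instance, at d:
  At d: ◇(s ∧ q) is true, q is true, so ◇(s ∧ q) → q is true.
    At d: ◇(s ∧ q) requires s ∧ q at some successor in {a, c, d, e, f, i}.
      s ∧ q holds at c, so ◇(s ∧ q) is true at d.
Satisfying worlds: {b, c, d, e, f, g, h, i}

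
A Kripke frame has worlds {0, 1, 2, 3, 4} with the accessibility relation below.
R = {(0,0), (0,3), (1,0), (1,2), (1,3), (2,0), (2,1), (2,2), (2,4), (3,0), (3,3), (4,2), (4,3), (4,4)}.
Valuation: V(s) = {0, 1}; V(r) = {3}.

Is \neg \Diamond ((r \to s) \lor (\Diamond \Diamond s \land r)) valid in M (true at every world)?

No

Recall that \Diamond ψ holds at a world iff ψ holds at some accessible world.
Let φ = \neg \Diamond ((r \to s) \lor (\Diamond \Diamond s \land r)). Evaluate φ at each world:
  0 (successors {0, 3}): φ is false.
  1 (successors {0, 2, 3}): φ is false.
  2 (successors {0, 1, 2, 4}): φ is false.
  3 (successors {0, 3}): φ is false.
  4 (successors {2, 3, 4}): φ is false.
Detail at 0 (counterexample):
  At 0: \Diamond ((r \to s) \lor (\Diamond \Diamond s \land r)) is true, so \neg \Diamond ((r \to s) \lor (\Diamond \Diamond s \land r)) is false.
    At 0: \Diamond ((r \to s) \lor (\Diamond \Diamond s \land r)) requires (r \to s) \lor (\Diamond \Diamond s \land r) at some successor in {0, 3}.
      (r \to s) \lor (\Diamond \Diamond s \land r) holds at 0, so \Diamond ((r \to s) \lor (\Diamond \Diamond s \land r)) is true at 0.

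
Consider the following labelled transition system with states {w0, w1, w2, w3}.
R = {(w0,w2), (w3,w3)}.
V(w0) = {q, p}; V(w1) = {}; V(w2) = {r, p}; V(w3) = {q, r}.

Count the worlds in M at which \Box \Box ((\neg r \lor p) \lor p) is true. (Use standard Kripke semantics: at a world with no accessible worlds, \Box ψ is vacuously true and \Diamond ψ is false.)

3

Let φ = \Box \Box ((\neg r \lor p) \lor p). Evaluate φ at each world:
  w0 (successors {w2}): φ is true.
  w1 (successors ∅): φ is true.
  w2 (successors ∅): φ is true.
  w3 (successors {w3}): φ is false.
For instance, at w3:
  At w3: \Box \Box ((\neg r \lor p) \lor p) requires \Box ((\neg r \lor p) \lor p) at every successor {w3}.
    \Box ((\neg r \lor p) \lor p) fails at w3, so \Box \Box ((\neg r \lor p) \lor p) is false at w3.
      At w3: \Box ((\neg r \lor p) \lor p) requires (\neg r \lor p) \lor p at every successor {w3}.
        (\neg r \lor p) \lor p fails at w3, so \Box ((\neg r \lor p) \lor p) is false at w3.
Satisfying worlds: {w0, w1, w2}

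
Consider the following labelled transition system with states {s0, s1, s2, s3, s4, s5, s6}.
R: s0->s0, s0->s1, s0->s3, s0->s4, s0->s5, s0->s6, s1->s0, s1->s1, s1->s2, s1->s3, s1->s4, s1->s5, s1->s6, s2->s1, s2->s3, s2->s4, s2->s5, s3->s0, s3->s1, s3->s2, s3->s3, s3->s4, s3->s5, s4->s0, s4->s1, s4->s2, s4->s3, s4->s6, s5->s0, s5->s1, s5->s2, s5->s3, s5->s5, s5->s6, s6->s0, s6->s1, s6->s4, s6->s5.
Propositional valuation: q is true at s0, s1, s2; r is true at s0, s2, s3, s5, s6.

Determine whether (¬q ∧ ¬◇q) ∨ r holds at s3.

At s3: ¬q ∧ ¬◇q is false, r is true, so (¬q ∧ ¬◇q) ∨ r is true.
  At s3: ¬q is true, ¬◇q is false, so ¬q ∧ ¬◇q is false.
    At s3: ◇q is true, so ¬◇q is false.
      At s3: ◇q requires q at some successor in {s0, s1, s2, s3, s4, s5}.
        q holds at s0, so ◇q is true at s3.

Yes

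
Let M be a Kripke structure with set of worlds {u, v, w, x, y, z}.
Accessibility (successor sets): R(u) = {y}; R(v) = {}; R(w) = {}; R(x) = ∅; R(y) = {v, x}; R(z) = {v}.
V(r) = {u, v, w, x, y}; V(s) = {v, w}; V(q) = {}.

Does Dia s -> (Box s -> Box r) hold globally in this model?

Yes

Recall that Box ψ holds at a world iff ψ holds at every accessible world, and Dia ψ holds iff ψ holds at some accessible world.
Let φ = Dia s -> (Box s -> Box r). Evaluate φ at each world:
  u (successors {y}): φ is true.
  v (successors ∅): φ is true.
  w (successors ∅): φ is true.
  x (successors ∅): φ is true.
  y (successors {v, x}): φ is true.
  z (successors {v}): φ is true.
For instance, at y:
  At y: Dia s is true, Box s -> Box r is true, so Dia s -> (Box s -> Box r) is true.
    At y: Dia s requires s at some successor in {v, x}.
      s holds at v, so Dia s is true at y.
    At y: Box s is false, Box r is true, so Box s -> Box r is true.
      At y: Box s requires s at every successor {v, x}.
        s fails at x, so Box s is false at y.
      At y: Box r requires r at every successor {v, x}.
        At v: r is true.
        At x: r is true.
      So Box r is true at y.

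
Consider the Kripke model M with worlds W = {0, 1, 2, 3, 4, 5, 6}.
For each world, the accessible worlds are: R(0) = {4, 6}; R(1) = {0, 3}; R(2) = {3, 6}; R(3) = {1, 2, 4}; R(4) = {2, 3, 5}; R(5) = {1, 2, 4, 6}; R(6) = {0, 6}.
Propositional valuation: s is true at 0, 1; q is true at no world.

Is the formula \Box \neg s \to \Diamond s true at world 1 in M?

Yes

At 1: \Box \neg s is false, \Diamond s is true, so \Box \neg s \to \Diamond s is true.
  At 1: \Box \neg s requires \neg s at every successor {0, 3}.
    \neg s fails at 0, so \Box \neg s is false at 1.
  At 1: \Diamond s requires s at some successor in {0, 3}.
    s holds at 0, so \Diamond s is true at 1.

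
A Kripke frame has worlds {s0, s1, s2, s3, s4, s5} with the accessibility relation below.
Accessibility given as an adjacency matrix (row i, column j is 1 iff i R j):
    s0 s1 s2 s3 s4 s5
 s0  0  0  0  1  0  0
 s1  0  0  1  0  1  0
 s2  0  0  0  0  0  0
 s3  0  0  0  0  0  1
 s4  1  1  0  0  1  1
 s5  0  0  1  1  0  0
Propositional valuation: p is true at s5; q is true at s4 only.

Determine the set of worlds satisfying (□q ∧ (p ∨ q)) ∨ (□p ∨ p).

Let φ = (□q ∧ (p ∨ q)) ∨ (□p ∨ p). Evaluate φ at each world:
  s0 (successors {s3}): φ is false.
  s1 (successors {s2, s4}): φ is false.
  s2 (successors ∅): φ is true.
  s3 (successors {s5}): φ is true.
  s4 (successors {s0, s1, s4, s5}): φ is false.
  s5 (successors {s2, s3}): φ is true.
For instance, at s3:
  At s3: □q ∧ (p ∨ q) is false, □p ∨ p is true, so (□q ∧ (p ∨ q)) ∨ (□p ∨ p) is true.
    At s3: □q is false, p ∨ q is false, so □q ∧ (p ∨ q) is false.
      At s3: □q requires q at every successor {s5}.
        q fails at s5, so □q is false at s3.
    At s3: □p is true, p is false, so □p ∨ p is true.
      At s3: □p requires p at every successor {s5}.
        At s5: p is true.
      So □p is true at s3.
Satisfying worlds: {s2, s3, s5}

s2, s3, s5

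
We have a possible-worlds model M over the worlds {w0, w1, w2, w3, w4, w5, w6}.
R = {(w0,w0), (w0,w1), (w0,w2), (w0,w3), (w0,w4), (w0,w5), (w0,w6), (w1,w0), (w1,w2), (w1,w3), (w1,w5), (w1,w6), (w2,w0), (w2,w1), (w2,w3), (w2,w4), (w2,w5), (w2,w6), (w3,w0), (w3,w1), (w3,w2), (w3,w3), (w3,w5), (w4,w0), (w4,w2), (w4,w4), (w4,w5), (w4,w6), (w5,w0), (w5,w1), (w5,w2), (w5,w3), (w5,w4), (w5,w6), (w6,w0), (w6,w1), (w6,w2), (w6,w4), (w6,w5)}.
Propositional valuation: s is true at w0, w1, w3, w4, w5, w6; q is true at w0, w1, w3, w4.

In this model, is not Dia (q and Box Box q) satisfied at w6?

At w6: Dia (q and Box Box q) is false, so not Dia (q and Box Box q) is true.
  At w6: Dia (q and Box Box q) requires q and Box Box q at some successor in {w0, w1, w2, w4, w5}.
    At w0: q and Box Box q is false.
    At w1: q and Box Box q is false.
    At w2: q and Box Box q is false.
    At w4: q and Box Box q is false.
    At w5: q and Box Box q is false.
  So Dia (q and Box Box q) is false at w6.

Yes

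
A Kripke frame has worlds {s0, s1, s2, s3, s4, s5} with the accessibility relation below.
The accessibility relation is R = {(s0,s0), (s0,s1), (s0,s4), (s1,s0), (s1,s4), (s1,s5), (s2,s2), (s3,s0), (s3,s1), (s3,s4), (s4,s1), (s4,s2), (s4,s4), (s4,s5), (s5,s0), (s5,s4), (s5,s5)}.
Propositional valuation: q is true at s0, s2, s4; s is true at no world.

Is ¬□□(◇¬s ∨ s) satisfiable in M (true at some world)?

Let φ = ¬□□(◇¬s ∨ s). Evaluate φ at each world:
  s0 (successors {s0, s1, s4}): φ is false.
  s1 (successors {s0, s4, s5}): φ is false.
  s2 (successors {s2}): φ is false.
  s3 (successors {s0, s1, s4}): φ is false.
  s4 (successors {s1, s2, s4, s5}): φ is false.
  s5 (successors {s0, s4, s5}): φ is false.
For instance, at s0:
  At s0: □□(◇¬s ∨ s) is true, so ¬□□(◇¬s ∨ s) is false.
    At s0: □□(◇¬s ∨ s) requires □(◇¬s ∨ s) at every successor {s0, s1, s4}.
      At s0: □(◇¬s ∨ s) is true.
      At s1: □(◇¬s ∨ s) is true.
      At s4: □(◇¬s ∨ s) is true.
    So □□(◇¬s ∨ s) is true at s0.

No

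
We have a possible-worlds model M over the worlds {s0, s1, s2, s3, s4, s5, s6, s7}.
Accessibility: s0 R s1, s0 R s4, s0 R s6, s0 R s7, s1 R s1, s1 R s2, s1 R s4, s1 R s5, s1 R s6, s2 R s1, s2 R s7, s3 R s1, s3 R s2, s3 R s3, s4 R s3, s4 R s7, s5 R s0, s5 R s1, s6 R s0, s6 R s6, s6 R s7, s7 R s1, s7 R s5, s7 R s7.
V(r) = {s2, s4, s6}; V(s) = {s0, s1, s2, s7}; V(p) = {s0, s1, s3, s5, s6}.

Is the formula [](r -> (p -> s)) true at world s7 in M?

Yes

At s7: [](r -> (p -> s)) requires r -> (p -> s) at every successor {s1, s5, s7}.
  At s1: r -> (p -> s) is true.
  At s5: r -> (p -> s) is true.
  At s7: r -> (p -> s) is true.
So [](r -> (p -> s)) is true at s7.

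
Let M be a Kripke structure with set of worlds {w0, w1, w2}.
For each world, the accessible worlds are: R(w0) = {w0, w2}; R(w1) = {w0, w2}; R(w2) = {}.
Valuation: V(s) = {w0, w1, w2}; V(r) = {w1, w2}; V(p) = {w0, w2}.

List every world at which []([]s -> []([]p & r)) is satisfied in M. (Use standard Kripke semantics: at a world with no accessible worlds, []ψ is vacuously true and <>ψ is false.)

Let φ = []([]s -> []([]p & r)). Evaluate φ at each world:
  w0 (successors {w0, w2}): φ is false.
  w1 (successors {w0, w2}): φ is false.
  w2 (successors ∅): φ is true.
For instance, at w1:
  At w1: []([]s -> []([]p & r)) requires []s -> []([]p & r) at every successor {w0, w2}.
    []s -> []([]p & r) fails at w0, so []([]s -> []([]p & r)) is false at w1.
      At w0: []s is true, []([]p & r) is false, so []s -> []([]p & r) is false.
Satisfying worlds: {w2}

w2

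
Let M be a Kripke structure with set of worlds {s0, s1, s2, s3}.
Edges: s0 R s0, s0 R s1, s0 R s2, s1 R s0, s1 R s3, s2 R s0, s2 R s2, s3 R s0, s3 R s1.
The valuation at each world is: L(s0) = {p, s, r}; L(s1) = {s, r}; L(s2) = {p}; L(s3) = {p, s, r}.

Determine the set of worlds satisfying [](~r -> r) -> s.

Let φ = [](~r -> r) -> s. Evaluate φ at each world:
  s0 (successors {s0, s1, s2}): φ is true.
  s1 (successors {s0, s3}): φ is true.
  s2 (successors {s0, s2}): φ is true.
  s3 (successors {s0, s1}): φ is true.
For instance, at s2:
  At s2: [](~r -> r) is false, s is false, so [](~r -> r) -> s is true.
    At s2: [](~r -> r) requires ~r -> r at every successor {s0, s2}.
      ~r -> r fails at s2, so [](~r -> r) is false at s2.
Satisfying worlds: {s0, s1, s2, s3}

s0, s1, s2, s3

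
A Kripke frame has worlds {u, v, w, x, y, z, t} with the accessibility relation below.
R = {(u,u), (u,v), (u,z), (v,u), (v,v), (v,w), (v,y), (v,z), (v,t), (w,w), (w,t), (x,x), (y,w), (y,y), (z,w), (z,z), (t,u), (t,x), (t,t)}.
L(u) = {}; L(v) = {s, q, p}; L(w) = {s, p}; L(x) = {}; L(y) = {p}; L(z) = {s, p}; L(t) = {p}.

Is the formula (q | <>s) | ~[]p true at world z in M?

At z: q | <>s is true, ~[]p is false, so (q | <>s) | ~[]p is true.
  At z: q is false, <>s is true, so q | <>s is true.
    At z: <>s requires s at some successor in {w, z}.
      s holds at w, so <>s is true at z.
  At z: []p is true, so ~[]p is false.
    At z: []p requires p at every successor {w, z}.
      At w: p is true.
      At z: p is true.
    So []p is true at z.

Yes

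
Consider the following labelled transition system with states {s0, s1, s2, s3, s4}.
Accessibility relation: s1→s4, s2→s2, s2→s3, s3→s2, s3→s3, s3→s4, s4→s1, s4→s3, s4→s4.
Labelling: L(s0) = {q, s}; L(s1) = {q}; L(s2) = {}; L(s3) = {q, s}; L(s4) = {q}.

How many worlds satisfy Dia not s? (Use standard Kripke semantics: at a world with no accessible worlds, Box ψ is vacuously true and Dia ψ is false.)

Let φ = Dia not s. Evaluate φ at each world:
  s0 (successors ∅): φ is false.
  s1 (successors {s4}): φ is true.
  s2 (successors {s2, s3}): φ is true.
  s3 (successors {s2, s3, s4}): φ is true.
  s4 (successors {s1, s3, s4}): φ is true.
For instance, at s3:
  At s3: Dia not s requires not s at some successor in {s2, s3, s4}.
    not s holds at s2, so Dia not s is true at s3.
Satisfying worlds: {s1, s2, s3, s4}

4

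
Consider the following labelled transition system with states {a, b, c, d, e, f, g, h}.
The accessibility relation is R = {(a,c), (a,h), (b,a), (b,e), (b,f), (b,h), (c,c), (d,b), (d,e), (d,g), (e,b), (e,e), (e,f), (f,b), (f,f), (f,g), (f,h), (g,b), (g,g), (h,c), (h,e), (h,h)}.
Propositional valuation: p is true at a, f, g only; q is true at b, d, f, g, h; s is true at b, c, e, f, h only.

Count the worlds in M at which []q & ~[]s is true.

Let φ = []q & ~[]s. Evaluate φ at each world:
  a (successors {c, h}): φ is false.
  b (successors {a, e, f, h}): φ is false.
  c (successors {c}): φ is false.
  d (successors {b, e, g}): φ is false.
  e (successors {b, e, f}): φ is false.
  f (successors {b, f, g, h}): φ is true.
  g (successors {b, g}): φ is true.
  h (successors {c, e, h}): φ is false.
For instance, at g:
  At g: []q is true, ~[]s is true, so []q & ~[]s is true.
    At g: []q requires q at every successor {b, g}.
      At b: q is true.
      At g: q is true.
    So []q is true at g.
    At g: []s is false, so ~[]s is true.
      At g: []s requires s at every successor {b, g}.
        s fails at g, so []s is false at g.
Satisfying worlds: {f, g}

2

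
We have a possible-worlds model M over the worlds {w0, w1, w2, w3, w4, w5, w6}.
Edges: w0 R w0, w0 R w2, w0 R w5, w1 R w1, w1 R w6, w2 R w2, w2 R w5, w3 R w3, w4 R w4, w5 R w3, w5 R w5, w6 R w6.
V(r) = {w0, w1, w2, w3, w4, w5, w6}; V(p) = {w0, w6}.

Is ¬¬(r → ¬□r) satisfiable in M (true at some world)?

No

Recall that □ψ holds at a world iff ψ holds at every accessible world, and ◇ψ holds iff ψ holds at some accessible world.
Let φ = ¬¬(r → ¬□r). Evaluate φ at each world:
  w0 (successors {w0, w2, w5}): φ is false.
  w1 (successors {w1, w6}): φ is false.
  w2 (successors {w2, w5}): φ is false.
  w3 (successors {w3}): φ is false.
  w4 (successors {w4}): φ is false.
  w5 (successors {w3, w5}): φ is false.
  w6 (successors {w6}): φ is false.
For instance, at w3:
  At w3: ¬(r → ¬□r) is true, so ¬¬(r → ¬□r) is false.
    At w3: r → ¬□r is false, so ¬(r → ¬□r) is true.
      At w3: r is true, ¬□r is false, so r → ¬□r is false.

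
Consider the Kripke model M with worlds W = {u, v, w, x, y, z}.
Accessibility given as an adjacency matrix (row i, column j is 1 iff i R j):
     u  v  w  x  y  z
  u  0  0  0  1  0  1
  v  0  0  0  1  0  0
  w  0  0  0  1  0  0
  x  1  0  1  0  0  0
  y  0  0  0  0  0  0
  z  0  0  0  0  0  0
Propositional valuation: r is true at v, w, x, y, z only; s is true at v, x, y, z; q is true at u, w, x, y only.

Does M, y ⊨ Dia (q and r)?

No

At y: no accessible worlds, so Dia (q and r) is false.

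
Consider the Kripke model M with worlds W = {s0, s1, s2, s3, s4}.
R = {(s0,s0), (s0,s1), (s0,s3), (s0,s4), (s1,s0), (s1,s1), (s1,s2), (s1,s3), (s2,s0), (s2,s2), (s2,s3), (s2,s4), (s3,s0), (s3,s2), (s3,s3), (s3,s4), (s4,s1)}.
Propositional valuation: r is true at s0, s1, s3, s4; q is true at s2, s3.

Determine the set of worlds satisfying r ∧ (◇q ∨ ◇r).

Recall that ◇ψ holds at a world iff ψ holds at some accessible world.
Let φ = r ∧ (◇q ∨ ◇r). Evaluate φ at each world:
  s0 (successors {s0, s1, s3, s4}): φ is true.
  s1 (successors {s0, s1, s2, s3}): φ is true.
  s2 (successors {s0, s2, s3, s4}): φ is false.
  s3 (successors {s0, s2, s3, s4}): φ is true.
  s4 (successors {s1}): φ is true.
For instance, at s1:
  At s1: r is true, ◇q ∨ ◇r is true, so r ∧ (◇q ∨ ◇r) is true.
    At s1: ◇q is true, ◇r is true, so ◇q ∨ ◇r is true.
      At s1: ◇q requires q at some successor in {s0, s1, s2, s3}.
        q holds at s2, so ◇q is true at s1.
      At s1: ◇r requires r at some successor in {s0, s1, s2, s3}.
        r holds at s0, so ◇r is true at s1.
Satisfying worlds: {s0, s1, s3, s4}

s0, s1, s3, s4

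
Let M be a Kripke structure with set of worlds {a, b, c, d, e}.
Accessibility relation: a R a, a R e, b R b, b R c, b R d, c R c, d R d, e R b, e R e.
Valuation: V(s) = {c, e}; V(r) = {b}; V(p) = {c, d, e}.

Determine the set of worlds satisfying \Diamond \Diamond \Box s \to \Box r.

a, d

Let φ = \Diamond \Diamond \Box s \to \Box r. Evaluate φ at each world:
  a (successors {a, e}): φ is true.
  b (successors {b, c, d}): φ is false.
  c (successors {c}): φ is false.
  d (successors {d}): φ is true.
  e (successors {b, e}): φ is false.
For instance, at a:
  At a: \Diamond \Diamond \Box s is false, \Box r is false, so \Diamond \Diamond \Box s \to \Box r is true.
    At a: \Diamond \Diamond \Box s requires \Diamond \Box s at some successor in {a, e}.
      At a: \Diamond \Box s is false.
      At e: \Diamond \Box s is false.
    So \Diamond \Diamond \Box s is false at a.
    At a: \Box r requires r at every successor {a, e}.
      r fails at a, so \Box r is false at a.
Satisfying worlds: {a, d}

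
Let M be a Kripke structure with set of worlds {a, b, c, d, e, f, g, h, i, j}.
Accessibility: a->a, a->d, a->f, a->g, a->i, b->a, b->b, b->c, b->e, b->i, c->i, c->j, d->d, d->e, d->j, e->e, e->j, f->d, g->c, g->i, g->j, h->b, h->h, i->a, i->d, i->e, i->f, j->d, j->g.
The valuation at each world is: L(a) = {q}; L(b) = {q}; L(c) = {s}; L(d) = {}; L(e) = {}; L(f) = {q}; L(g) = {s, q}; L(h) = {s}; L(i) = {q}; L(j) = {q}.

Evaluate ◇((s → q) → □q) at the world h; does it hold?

Yes

At h: ◇((s → q) → □q) requires (s → q) → □q at some successor in {b, h}.
  (s → q) → □q holds at h, so ◇((s → q) → □q) is true at h.
    At h: s → q is false, □q is false, so (s → q) → □q is true.
      At h: □q requires q at every successor {b, h}.
        q fails at h, so □q is false at h.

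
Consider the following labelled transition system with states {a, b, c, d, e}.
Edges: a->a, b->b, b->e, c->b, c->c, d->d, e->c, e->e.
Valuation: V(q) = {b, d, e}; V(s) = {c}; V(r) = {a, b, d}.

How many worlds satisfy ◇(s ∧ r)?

Recall that ◇ψ holds at a world iff ψ holds at some accessible world.
Let φ = ◇(s ∧ r). Evaluate φ at each world:
  a (successors {a}): φ is false.
  b (successors {b, e}): φ is false.
  c (successors {b, c}): φ is false.
  d (successors {d}): φ is false.
  e (successors {c, e}): φ is false.
For instance, at c:
  At c: ◇(s ∧ r) requires s ∧ r at some successor in {b, c}.
    At b: s ∧ r is false.
    At c: s ∧ r is false.
  So ◇(s ∧ r) is false at c.
Satisfying worlds: none.

0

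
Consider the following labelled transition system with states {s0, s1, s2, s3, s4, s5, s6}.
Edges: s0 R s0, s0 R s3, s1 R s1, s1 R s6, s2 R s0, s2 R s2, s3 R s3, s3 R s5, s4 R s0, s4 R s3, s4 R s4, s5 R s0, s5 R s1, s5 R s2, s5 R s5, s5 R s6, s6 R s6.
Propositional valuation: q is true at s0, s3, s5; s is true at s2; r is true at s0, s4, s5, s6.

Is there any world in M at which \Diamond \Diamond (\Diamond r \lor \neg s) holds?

Recall that \Diamond ψ holds at a world iff ψ holds at some accessible world.
Let φ = \Diamond \Diamond (\Diamond r \lor \neg s). Evaluate φ at each world:
  s0 (successors {s0, s3}): φ is true.
  s1 (successors {s1, s6}): φ is true.
  s2 (successors {s0, s2}): φ is true.
  s3 (successors {s3, s5}): φ is true.
  s4 (successors {s0, s3, s4}): φ is true.
  s5 (successors {s0, s1, s2, s5, s6}): φ is true.
  s6 (successors {s6}): φ is true.
Detail at s0 (witness):
  At s0: \Diamond \Diamond (\Diamond r \lor \neg s) requires \Diamond (\Diamond r \lor \neg s) at some successor in {s0, s3}.
    \Diamond (\Diamond r \lor \neg s) holds at s0, so \Diamond \Diamond (\Diamond r \lor \neg s) is true at s0.
      At s0: \Diamond (\Diamond r \lor \neg s) requires \Diamond r \lor \neg s at some successor in {s0, s3}.
        \Diamond r \lor \neg s holds at s0, so \Diamond (\Diamond r \lor \neg s) is true at s0.

Yes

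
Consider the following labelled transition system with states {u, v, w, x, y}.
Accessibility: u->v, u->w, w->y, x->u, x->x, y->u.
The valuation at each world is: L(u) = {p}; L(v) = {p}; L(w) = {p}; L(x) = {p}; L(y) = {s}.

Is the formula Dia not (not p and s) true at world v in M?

No

At v: no accessible worlds, so Dia not (not p and s) is false.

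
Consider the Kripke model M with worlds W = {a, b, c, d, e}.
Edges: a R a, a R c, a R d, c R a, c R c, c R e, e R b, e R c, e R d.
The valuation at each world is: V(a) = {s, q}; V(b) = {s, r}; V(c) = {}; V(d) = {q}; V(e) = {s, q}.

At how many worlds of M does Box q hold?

2

Let φ = Box q. Evaluate φ at each world:
  a (successors {a, c, d}): φ is false.
  b (successors ∅): φ is true.
  c (successors {a, c, e}): φ is false.
  d (successors ∅): φ is true.
  e (successors {b, c, d}): φ is false.
For instance, at c:
  At c: Box q requires q at every successor {a, c, e}.
    q fails at c, so Box q is false at c.
Satisfying worlds: {b, d}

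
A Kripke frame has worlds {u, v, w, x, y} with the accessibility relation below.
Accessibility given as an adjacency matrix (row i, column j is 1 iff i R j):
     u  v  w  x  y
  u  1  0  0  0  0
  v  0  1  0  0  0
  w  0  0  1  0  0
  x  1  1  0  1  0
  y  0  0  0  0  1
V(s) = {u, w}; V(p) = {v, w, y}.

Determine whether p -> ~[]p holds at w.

No

At w: p is true, ~[]p is false, so p -> ~[]p is false.
  At w: []p is true, so ~[]p is false.
    At w: []p requires p at every successor {w}.
      At w: p is true.
    So []p is true at w.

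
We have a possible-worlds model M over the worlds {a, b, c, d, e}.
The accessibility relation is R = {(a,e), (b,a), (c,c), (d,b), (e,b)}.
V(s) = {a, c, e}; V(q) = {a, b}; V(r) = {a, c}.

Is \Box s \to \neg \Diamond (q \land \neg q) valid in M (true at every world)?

Yes

Recall that \Box ψ holds at a world iff ψ holds at every accessible world, and \Diamond ψ holds iff ψ holds at some accessible world.
Let φ = \Box s \to \neg \Diamond (q \land \neg q). Evaluate φ at each world:
  a (successors {e}): φ is true.
  b (successors {a}): φ is true.
  c (successors {c}): φ is true.
  d (successors {b}): φ is true.
  e (successors {b}): φ is true.
For instance, at d:
  At d: \Box s is false, \neg \Diamond (q \land \neg q) is true, so \Box s \to \neg \Diamond (q \land \neg q) is true.
    At d: \Box s requires s at every successor {b}.
      s fails at b, so \Box s is false at d.
    At d: \Diamond (q \land \neg q) is false, so \neg \Diamond (q \land \neg q) is true.
      At d: \Diamond (q \land \neg q) requires q \land \neg q at some successor in {b}.
        At b: q \land \neg q is false.
      So \Diamond (q \land \neg q) is false at d.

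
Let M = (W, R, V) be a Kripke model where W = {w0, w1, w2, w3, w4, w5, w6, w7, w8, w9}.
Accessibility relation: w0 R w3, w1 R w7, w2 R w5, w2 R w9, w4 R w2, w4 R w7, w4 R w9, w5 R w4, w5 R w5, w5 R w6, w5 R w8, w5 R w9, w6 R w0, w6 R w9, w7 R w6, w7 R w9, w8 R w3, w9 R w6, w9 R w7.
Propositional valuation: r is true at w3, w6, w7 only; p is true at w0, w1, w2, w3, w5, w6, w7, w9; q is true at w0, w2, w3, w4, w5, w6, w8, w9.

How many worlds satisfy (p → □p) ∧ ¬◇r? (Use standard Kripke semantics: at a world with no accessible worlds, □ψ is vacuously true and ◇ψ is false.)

Let φ = (p → □p) ∧ ¬◇r. Evaluate φ at each world:
  w0 (successors {w3}): φ is false.
  w1 (successors {w7}): φ is false.
  w2 (successors {w5, w9}): φ is true.
  w3 (successors ∅): φ is true.
  w4 (successors {w2, w7, w9}): φ is false.
  w5 (successors {w4, w5, w6, w8, w9}): φ is false.
  w6 (successors {w0, w9}): φ is true.
  w7 (successors {w6, w9}): φ is false.
  w8 (successors {w3}): φ is false.
  w9 (successors {w6, w7}): φ is false.
For instance, at w2:
  At w2: p → □p is true, ¬◇r is true, so (p → □p) ∧ ¬◇r is true.
    At w2: p is true, □p is true, so p → □p is true.
      At w2: □p requires p at every successor {w5, w9}.
        At w5: p is true.
        At w9: p is true.
      So □p is true at w2.
    At w2: ◇r is false, so ¬◇r is true.
      At w2: ◇r requires r at some successor in {w5, w9}.
        At w5: r is false.
        At w9: r is false.
      So ◇r is false at w2.
Satisfying worlds: {w2, w3, w6}

3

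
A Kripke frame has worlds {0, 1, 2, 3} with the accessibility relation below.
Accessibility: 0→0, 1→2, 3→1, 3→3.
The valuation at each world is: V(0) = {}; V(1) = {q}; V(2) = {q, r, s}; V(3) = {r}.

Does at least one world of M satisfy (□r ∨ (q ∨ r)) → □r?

Let φ = (□r ∨ (q ∨ r)) → □r. Evaluate φ at each world:
  0 (successors {0}): φ is true.
  1 (successors {2}): φ is true.
  2 (successors ∅): φ is true.
  3 (successors {1, 3}): φ is false.
Detail at 0 (witness):
  At 0: □r ∨ (q ∨ r) is false, □r is false, so (□r ∨ (q ∨ r)) → □r is true.
    At 0: □r is false, q ∨ r is false, so □r ∨ (q ∨ r) is false.
      At 0: □r requires r at every successor {0}.
        r fails at 0, so □r is false at 0.
    At 0: □r requires r at every successor {0}.
      r fails at 0, so □r is false at 0.

Yes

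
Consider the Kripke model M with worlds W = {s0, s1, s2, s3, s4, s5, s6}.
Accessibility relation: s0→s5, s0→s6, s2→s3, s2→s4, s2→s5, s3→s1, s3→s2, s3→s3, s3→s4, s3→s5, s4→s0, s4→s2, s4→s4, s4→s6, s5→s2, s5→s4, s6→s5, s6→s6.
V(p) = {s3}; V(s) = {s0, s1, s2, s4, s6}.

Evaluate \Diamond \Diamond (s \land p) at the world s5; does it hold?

No

Recall that \Diamond ψ holds at a world iff ψ holds at some accessible world.
At s5: \Diamond \Diamond (s \land p) requires \Diamond (s \land p) at some successor in {s2, s4}.
  At s2: \Diamond (s \land p) is false.
  At s4: \Diamond (s \land p) is false.
So \Diamond \Diamond (s \land p) is false at s5.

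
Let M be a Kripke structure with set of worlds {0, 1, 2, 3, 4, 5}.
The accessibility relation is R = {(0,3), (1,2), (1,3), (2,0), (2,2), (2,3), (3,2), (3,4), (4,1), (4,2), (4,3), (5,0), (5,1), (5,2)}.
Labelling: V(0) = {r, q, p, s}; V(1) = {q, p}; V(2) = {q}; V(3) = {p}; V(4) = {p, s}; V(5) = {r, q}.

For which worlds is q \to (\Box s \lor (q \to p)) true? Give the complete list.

0, 1, 3, 4

Let φ = q \to (\Box s \lor (q \to p)). Evaluate φ at each world:
  0 (successors {3}): φ is true.
  1 (successors {2, 3}): φ is true.
  2 (successors {0, 2, 3}): φ is false.
  3 (successors {2, 4}): φ is true.
  4 (successors {1, 2, 3}): φ is true.
  5 (successors {0, 1, 2}): φ is false.
For instance, at 0:
  At 0: q is true, \Box s \lor (q \to p) is true, so q \to (\Box s \lor (q \to p)) is true.
    At 0: \Box s is false, q \to p is true, so \Box s \lor (q \to p) is true.
      At 0: \Box s requires s at every successor {3}.
        s fails at 3, so \Box s is false at 0.
Satisfying worlds: {0, 1, 3, 4}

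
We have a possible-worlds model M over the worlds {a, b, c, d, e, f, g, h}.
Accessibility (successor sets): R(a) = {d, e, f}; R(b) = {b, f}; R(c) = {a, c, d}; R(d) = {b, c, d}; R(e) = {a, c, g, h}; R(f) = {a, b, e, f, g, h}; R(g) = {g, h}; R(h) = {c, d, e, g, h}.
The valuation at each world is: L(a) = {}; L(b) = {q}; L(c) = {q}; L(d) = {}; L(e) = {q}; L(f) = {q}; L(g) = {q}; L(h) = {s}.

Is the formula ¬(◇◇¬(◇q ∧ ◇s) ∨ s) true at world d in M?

Recall that ◇ψ holds at a world iff ψ holds at some accessible world.
At d: ◇◇¬(◇q ∧ ◇s) ∨ s is true, so ¬(◇◇¬(◇q ∧ ◇s) ∨ s) is false.
  At d: ◇◇¬(◇q ∧ ◇s) is true, s is false, so ◇◇¬(◇q ∧ ◇s) ∨ s is true.
    At d: ◇◇¬(◇q ∧ ◇s) requires ◇¬(◇q ∧ ◇s) at some successor in {b, c, d}.
      ◇¬(◇q ∧ ◇s) holds at b, so ◇◇¬(◇q ∧ ◇s) is true at d.

No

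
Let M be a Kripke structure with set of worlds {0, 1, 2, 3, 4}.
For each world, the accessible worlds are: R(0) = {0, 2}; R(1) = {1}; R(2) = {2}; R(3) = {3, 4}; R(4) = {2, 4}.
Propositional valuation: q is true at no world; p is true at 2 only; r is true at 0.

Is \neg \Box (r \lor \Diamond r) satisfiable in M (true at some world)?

Let φ = \neg \Box (r \lor \Diamond r). Evaluate φ at each world:
  0 (successors {0, 2}): φ is true.
  1 (successors {1}): φ is true.
  2 (successors {2}): φ is true.
  3 (successors {3, 4}): φ is true.
  4 (successors {2, 4}): φ is true.
Detail at 0 (witness):
  At 0: \Box (r \lor \Diamond r) is false, so \neg \Box (r \lor \Diamond r) is true.
    At 0: \Box (r \lor \Diamond r) requires r \lor \Diamond r at every successor {0, 2}.
      r \lor \Diamond r fails at 2, so \Box (r \lor \Diamond r) is false at 0.

Yes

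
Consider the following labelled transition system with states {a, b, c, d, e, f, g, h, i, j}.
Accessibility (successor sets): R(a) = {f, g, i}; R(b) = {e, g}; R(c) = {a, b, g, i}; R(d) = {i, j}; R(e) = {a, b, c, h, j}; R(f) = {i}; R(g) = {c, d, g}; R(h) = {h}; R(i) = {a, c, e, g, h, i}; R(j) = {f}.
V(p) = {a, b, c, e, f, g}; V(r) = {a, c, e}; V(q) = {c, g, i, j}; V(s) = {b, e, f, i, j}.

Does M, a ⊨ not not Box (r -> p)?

Yes

At a: not Box (r -> p) is false, so not not Box (r -> p) is true.
  At a: Box (r -> p) is true, so not Box (r -> p) is false.
    At a: Box (r -> p) requires r -> p at every successor {f, g, i}.
      At f: r -> p is true.
      At g: r -> p is true.
      At i: r -> p is true.
    So Box (r -> p) is true at a.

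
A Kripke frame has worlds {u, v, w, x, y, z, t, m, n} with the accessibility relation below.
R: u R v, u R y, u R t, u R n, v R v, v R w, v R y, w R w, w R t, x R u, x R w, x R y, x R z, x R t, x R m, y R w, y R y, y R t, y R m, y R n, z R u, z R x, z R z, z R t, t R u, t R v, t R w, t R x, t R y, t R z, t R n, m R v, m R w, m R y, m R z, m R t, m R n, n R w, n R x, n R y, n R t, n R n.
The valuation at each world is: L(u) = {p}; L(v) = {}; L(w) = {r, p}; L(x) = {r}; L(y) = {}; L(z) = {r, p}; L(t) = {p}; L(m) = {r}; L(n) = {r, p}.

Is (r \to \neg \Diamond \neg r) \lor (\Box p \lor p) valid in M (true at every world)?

Let φ = (r \to \neg \Diamond \neg r) \lor (\Box p \lor p). Evaluate φ at each world:
  u (successors {v, y, t, n}): φ is true.
  v (successors {v, w, y}): φ is true.
  w (successors {w, t}): φ is true.
  x (successors {u, w, y, z, t, m}): φ is false.
  y (successors {w, y, t, m, n}): φ is true.
  z (successors {u, x, z, t}): φ is true.
  t (successors {u, v, w, x, y, z, n}): φ is true.
  m (successors {v, w, y, z, t, n}): φ is false.
  n (successors {w, x, y, t, n}): φ is true.
Detail at x (counterexample):
  At x: r \to \neg \Diamond \neg r is false, \Box p \lor p is false, so (r \to \neg \Diamond \neg r) \lor (\Box p \lor p) is false.
    At x: r is true, \neg \Diamond \neg r is false, so r \to \neg \Diamond \neg r is false.
      At x: \Diamond \neg r is true, so \neg \Diamond \neg r is false.
    At x: \Box p is false, p is false, so \Box p \lor p is false.
      At x: \Box p requires p at every successor {u, w, y, z, t, m}.
        p fails at y, so \Box p is false at x.

No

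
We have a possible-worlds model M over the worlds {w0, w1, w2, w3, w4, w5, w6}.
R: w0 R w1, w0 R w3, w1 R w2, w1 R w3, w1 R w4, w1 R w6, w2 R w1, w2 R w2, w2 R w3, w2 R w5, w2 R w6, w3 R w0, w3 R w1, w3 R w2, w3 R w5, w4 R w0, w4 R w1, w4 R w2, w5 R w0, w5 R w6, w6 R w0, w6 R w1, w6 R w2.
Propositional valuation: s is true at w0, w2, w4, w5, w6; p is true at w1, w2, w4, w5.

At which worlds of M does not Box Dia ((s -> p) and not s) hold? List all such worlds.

Let φ = not Box Dia ((s -> p) and not s). Evaluate φ at each world:
  w0 (successors {w1, w3}): φ is false.
  w1 (successors {w2, w3, w4, w6}): φ is false.
  w2 (successors {w1, w2, w3, w5, w6}): φ is true.
  w3 (successors {w0, w1, w2, w5}): φ is true.
  w4 (successors {w0, w1, w2}): φ is false.
  w5 (successors {w0, w6}): φ is false.
  w6 (successors {w0, w1, w2}): φ is false.
For instance, at w3:
  At w3: Box Dia ((s -> p) and not s) is false, so not Box Dia ((s -> p) and not s) is true.
    At w3: Box Dia ((s -> p) and not s) requires Dia ((s -> p) and not s) at every successor {w0, w1, w2, w5}.
      Dia ((s -> p) and not s) fails at w5, so Box Dia ((s -> p) and not s) is false at w3.
Satisfying worlds: {w2, w3}

w2, w3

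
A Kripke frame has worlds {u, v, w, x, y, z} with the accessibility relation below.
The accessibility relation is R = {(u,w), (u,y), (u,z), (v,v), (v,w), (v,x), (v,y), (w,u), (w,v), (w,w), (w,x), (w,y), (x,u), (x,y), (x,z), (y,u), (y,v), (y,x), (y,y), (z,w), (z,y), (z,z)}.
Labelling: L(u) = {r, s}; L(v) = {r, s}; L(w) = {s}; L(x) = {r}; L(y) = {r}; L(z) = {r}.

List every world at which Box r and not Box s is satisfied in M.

Let φ = Box r and not Box s. Evaluate φ at each world:
  u (successors {w, y, z}): φ is false.
  v (successors {v, w, x, y}): φ is false.
  w (successors {u, v, w, x, y}): φ is false.
  x (successors {u, y, z}): φ is true.
  y (successors {u, v, x, y}): φ is true.
  z (successors {w, y, z}): φ is false.
For instance, at v:
  At v: Box r is false, not Box s is true, so Box r and not Box s is false.
    At v: Box r requires r at every successor {v, w, x, y}.
      r fails at w, so Box r is false at v.
    At v: Box s is false, so not Box s is true.
      At v: Box s requires s at every successor {v, w, x, y}.
        s fails at x, so Box s is false at v.
Satisfying worlds: {x, y}

x, y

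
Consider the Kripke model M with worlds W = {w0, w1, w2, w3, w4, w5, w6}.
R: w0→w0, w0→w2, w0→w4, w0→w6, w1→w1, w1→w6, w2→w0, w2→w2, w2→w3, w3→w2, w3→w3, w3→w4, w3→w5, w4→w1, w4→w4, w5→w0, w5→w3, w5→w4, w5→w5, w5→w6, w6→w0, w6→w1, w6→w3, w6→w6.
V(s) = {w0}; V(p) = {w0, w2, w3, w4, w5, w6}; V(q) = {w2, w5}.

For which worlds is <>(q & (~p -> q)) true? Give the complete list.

w0, w2, w3, w5

Let φ = <>(q & (~p -> q)). Evaluate φ at each world:
  w0 (successors {w0, w2, w4, w6}): φ is true.
  w1 (successors {w1, w6}): φ is false.
  w2 (successors {w0, w2, w3}): φ is true.
  w3 (successors {w2, w3, w4, w5}): φ is true.
  w4 (successors {w1, w4}): φ is false.
  w5 (successors {w0, w3, w4, w5, w6}): φ is true.
  w6 (successors {w0, w1, w3, w6}): φ is false.
For instance, at w5:
  At w5: <>(q & (~p -> q)) requires q & (~p -> q) at some successor in {w0, w3, w4, w5, w6}.
    q & (~p -> q) holds at w5, so <>(q & (~p -> q)) is true at w5.
Satisfying worlds: {w0, w2, w3, w5}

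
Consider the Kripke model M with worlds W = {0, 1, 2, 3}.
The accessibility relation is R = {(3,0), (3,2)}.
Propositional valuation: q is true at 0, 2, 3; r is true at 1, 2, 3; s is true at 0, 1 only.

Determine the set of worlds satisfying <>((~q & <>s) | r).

3

Let φ = <>((~q & <>s) | r). Evaluate φ at each world:
  0 (successors ∅): φ is false.
  1 (successors ∅): φ is false.
  2 (successors ∅): φ is false.
  3 (successors {0, 2}): φ is true.
For instance, at 3:
  At 3: <>((~q & <>s) | r) requires (~q & <>s) | r at some successor in {0, 2}.
    (~q & <>s) | r holds at 2, so <>((~q & <>s) | r) is true at 3.
      At 2: ~q & <>s is false, r is true, so (~q & <>s) | r is true.
Satisfying worlds: {3}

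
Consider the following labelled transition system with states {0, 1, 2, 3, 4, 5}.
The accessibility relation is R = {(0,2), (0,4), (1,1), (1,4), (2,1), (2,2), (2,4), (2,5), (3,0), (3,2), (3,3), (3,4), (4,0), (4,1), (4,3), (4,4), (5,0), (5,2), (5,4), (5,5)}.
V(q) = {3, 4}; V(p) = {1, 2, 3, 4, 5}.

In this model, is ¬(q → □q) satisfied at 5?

At 5: q → □q is true, so ¬(q → □q) is false.
  At 5: q is false, □q is false, so q → □q is true.
    At 5: □q requires q at every successor {0, 2, 4, 5}.
      q fails at 0, so □q is false at 5.

No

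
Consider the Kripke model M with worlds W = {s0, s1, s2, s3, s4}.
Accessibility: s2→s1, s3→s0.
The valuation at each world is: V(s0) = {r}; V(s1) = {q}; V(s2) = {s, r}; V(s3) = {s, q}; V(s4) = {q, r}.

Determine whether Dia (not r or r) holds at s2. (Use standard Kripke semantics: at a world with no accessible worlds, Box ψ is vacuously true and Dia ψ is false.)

At s2: Dia (not r or r) requires not r or r at some successor in {s1}.
  not r or r holds at s1, so Dia (not r or r) is true at s2.

Yes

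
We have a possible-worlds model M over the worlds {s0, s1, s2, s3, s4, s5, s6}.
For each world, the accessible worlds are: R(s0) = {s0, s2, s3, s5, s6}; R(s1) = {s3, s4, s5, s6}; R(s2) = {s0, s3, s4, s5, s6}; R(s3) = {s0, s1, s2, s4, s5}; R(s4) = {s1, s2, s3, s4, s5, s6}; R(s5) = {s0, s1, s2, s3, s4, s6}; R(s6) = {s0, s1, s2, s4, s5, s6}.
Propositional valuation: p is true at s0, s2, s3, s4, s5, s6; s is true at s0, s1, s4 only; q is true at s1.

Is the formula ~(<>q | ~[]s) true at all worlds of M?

No

Let φ = ~(<>q | ~[]s). Evaluate φ at each world:
  s0 (successors {s0, s2, s3, s5, s6}): φ is false.
  s1 (successors {s3, s4, s5, s6}): φ is false.
  s2 (successors {s0, s3, s4, s5, s6}): φ is false.
  s3 (successors {s0, s1, s2, s4, s5}): φ is false.
  s4 (successors {s1, s2, s3, s4, s5, s6}): φ is false.
  s5 (successors {s0, s1, s2, s3, s4, s6}): φ is false.
  s6 (successors {s0, s1, s2, s4, s5, s6}): φ is false.
Detail at s0 (counterexample):
  At s0: <>q | ~[]s is true, so ~(<>q | ~[]s) is false.
    At s0: <>q is false, ~[]s is true, so <>q | ~[]s is true.
      At s0: <>q requires q at some successor in {s0, s2, s3, s5, s6}.
        At s0: q is false.
        At s2: q is false.
        At s3: q is false.
        At s5: q is false.
        At s6: q is false.
      So <>q is false at s0.
      At s0: []s is false, so ~[]s is true.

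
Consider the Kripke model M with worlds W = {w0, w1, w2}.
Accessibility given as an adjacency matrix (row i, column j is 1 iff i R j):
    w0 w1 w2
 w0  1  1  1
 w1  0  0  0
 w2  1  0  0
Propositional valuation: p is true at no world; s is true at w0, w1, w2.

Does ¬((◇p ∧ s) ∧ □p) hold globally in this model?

Yes

Let φ = ¬((◇p ∧ s) ∧ □p). Evaluate φ at each world:
  w0 (successors {w0, w1, w2}): φ is true.
  w1 (successors ∅): φ is true.
  w2 (successors {w0}): φ is true.
For instance, at w0:
  At w0: (◇p ∧ s) ∧ □p is false, so ¬((◇p ∧ s) ∧ □p) is true.
    At w0: ◇p ∧ s is false, □p is false, so (◇p ∧ s) ∧ □p is false.
      At w0: ◇p is false, s is true, so ◇p ∧ s is false.
      At w0: □p requires p at every successor {w0, w1, w2}.
        p fails at w0, so □p is false at w0.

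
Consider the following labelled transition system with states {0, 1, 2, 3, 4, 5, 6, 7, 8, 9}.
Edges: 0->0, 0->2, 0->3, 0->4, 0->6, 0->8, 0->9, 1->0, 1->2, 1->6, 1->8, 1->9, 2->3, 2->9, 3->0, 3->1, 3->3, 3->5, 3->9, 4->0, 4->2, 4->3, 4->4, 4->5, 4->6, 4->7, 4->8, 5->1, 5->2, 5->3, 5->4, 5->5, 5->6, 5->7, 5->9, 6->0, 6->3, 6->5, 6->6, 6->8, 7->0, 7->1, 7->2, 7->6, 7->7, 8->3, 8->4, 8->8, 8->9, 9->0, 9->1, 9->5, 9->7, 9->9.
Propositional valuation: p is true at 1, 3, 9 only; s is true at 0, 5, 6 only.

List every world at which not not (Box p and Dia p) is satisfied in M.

2

Let φ = not not (Box p and Dia p). Evaluate φ at each world:
  0 (successors {0, 2, 3, 4, 6, 8, 9}): φ is false.
  1 (successors {0, 2, 6, 8, 9}): φ is false.
  2 (successors {3, 9}): φ is true.
  3 (successors {0, 1, 3, 5, 9}): φ is false.
  4 (successors {0, 2, 3, 4, 5, 6, 7, 8}): φ is false.
  5 (successors {1, 2, 3, 4, 5, 6, 7, 9}): φ is false.
  6 (successors {0, 3, 5, 6, 8}): φ is false.
  7 (successors {0, 1, 2, 6, 7}): φ is false.
  8 (successors {3, 4, 8, 9}): φ is false.
  9 (successors {0, 1, 5, 7, 9}): φ is false.
For instance, at 5:
  At 5: not (Box p and Dia p) is true, so not not (Box p and Dia p) is false.
    At 5: Box p and Dia p is false, so not (Box p and Dia p) is true.
      At 5: Box p is false, Dia p is true, so Box p and Dia p is false.
Satisfying worlds: {2}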